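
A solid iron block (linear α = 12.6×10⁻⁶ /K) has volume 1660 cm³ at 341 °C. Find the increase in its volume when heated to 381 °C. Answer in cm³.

ΔV = 2.51 cm³

Isotropic solid: β ≈ 3α = 3.8×10⁻⁵ /K; ΔT = 40 K
ΔV = 3αV₀ΔT = 3(12.6×10⁻⁶)(1660)(40) = 2.51 cm³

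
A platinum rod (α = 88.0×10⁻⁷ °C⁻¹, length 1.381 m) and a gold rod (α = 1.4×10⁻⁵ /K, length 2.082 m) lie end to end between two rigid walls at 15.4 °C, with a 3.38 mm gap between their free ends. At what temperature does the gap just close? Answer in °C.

T = 97.2 °C

α₁L₁ = 1.21528×10⁻⁵ m/K, α₂L₂ = 2.9148×10⁻⁵ m/K → total 4.13008×10⁻⁵ m/K
ΔT = g/(α₁L₁+α₂L₂) = 3.38×10⁻³ / 4.13008×10⁻⁵ = 81.839 K
T = 15.4 + 81.839 = 97.239 °C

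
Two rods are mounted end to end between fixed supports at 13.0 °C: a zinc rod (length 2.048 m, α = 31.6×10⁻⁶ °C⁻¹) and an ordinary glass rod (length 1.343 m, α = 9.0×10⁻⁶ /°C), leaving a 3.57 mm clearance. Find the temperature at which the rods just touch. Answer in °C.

α₁L₁ = 6.47168×10⁻⁵ m/K, α₂L₂ = 1.2087×10⁻⁵ m/K → total 7.68038×10⁻⁵ m/K
ΔT = g/(α₁L₁+α₂L₂) = 3.57×10⁻³ / 7.68038×10⁻⁵ = 46.482 K
T = 13.0 + 46.482 = 59.482 °C

T = 59.5 °C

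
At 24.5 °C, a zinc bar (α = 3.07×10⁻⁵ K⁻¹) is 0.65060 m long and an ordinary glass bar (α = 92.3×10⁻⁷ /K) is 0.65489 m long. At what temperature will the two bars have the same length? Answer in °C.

L₁(1 + α₁ΔT) = L₂(1 + α₂ΔT) ⇒ ΔT = (L₂ − L₁)/(α₁L₁ − α₂L₂)
L₂ − L₁ = 0.65489 − 0.65060 = 4.29×10⁻³ m
α₁L₁ − α₂L₂ = 3.07×10⁻⁵×0.65060 − 92.3×10⁻⁷×0.65489 = 1.39287853×10⁻⁵ m/K
ΔT = 4.29×10⁻³ / 1.39287853×10⁻⁵ = 307.995 K
T = 24.5 + 307.995 = 332.495 °C

T = 332.5 °C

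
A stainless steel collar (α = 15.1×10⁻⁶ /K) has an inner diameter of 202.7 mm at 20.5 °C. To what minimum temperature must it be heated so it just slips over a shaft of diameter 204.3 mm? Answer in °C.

T = 543 °C

Required Δd = 204.3 − 202.7 = 1.6 mm
Δd = αd₀ΔT ⇒ ΔT = Δd/(αd₀) = 1.6 / (15.1×10⁻⁶ × 202.7) = 522.74 K
T_min = 20.5 + 522.74 = 543.24 °C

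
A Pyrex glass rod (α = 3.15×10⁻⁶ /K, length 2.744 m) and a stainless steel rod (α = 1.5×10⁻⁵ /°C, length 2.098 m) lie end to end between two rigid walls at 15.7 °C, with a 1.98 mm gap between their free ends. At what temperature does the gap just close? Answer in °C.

T = 65.1 °C

Gap closes when ΔL₁ + ΔL₂ = 1.98 mm = 1.98×10⁻³ m
(α₁L₁ + α₂L₂)ΔT = g
α₁L₁ + α₂L₂ = 3.15×10⁻⁶×2.744 + 1.5×10⁻⁵×2.098 = 4.01136×10⁻⁵ m/K
ΔT = 1.98×10⁻³ / 4.01136×10⁻⁵ = 49.360 K
T = 15.7 + 49.360 = 65.060 °C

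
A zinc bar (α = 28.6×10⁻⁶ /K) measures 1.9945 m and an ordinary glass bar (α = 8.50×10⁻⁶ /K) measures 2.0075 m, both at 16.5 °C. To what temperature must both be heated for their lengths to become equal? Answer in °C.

L₁(1 + α₁ΔT) = L₂(1 + α₂ΔT) ⇒ ΔT = (L₂ − L₁)/(α₁L₁ − α₂L₂)
L₂ − L₁ = 2.0075 − 1.9945 = 1.30×10⁻² m
α₁L₁ − α₂L₂ = 28.6×10⁻⁶×1.9945 − 8.50×10⁻⁶×2.0075 = 3.997895×10⁻⁵ m/K
ΔT = 1.30×10⁻² / 3.997895×10⁻⁵ = 325.171 K
T = 16.5 + 325.171 = 341.671 °C

T = 341.7 °C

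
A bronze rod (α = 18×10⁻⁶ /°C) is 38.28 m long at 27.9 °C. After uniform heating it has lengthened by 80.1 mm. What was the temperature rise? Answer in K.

ΔT = 116 K

ΔL = αL₀ΔT ⇒ ΔT = ΔL / (αL₀)
ΔT = 80.1×10⁻³ m / (18×10⁻⁶ × 38.28 m) = 116.25 K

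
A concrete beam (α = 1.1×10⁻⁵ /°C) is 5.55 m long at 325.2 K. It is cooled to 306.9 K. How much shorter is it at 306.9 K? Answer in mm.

|ΔT| = |306.9 − 325.2| = 18.3 K
ΔL = αL₀ΔT = (1.1×10⁻⁵)(5.55)(18.3) = 1.12×10⁻³ m

ΔL = 1.12 mm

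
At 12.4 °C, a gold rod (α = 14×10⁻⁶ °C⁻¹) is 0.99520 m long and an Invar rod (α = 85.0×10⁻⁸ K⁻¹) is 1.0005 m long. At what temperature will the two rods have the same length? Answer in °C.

Equal length when α₁L₁ΔT − α₂L₂ΔT = L₂ − L₁ = 5.30×10⁻³ m
α₁L₁ = 1.39328×10⁻⁵, α₂L₂ = 8.50425×10⁻⁷ → Δ(αL) = 1.3082375×10⁻⁵ m/K
ΔT = 5.30×10⁻³ / 1.3082375×10⁻⁵ = 405.125 K, so T = 12.4 + 405.125 = 417.525 °C

T = 417.5 °C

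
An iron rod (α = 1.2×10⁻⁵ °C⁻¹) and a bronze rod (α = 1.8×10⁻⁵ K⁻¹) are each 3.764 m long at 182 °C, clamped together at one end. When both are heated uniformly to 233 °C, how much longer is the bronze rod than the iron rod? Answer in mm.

1.15 mm

ΔT = 51 K
iron: ΔL = 1.2×10⁻⁵ × 3.764 m × 51 = 2.3036×10⁻³ m = 2.3036 mm
bronze: ΔL = 1.8×10⁻⁵ × 3.764 m × 51 = 3.4554×10⁻³ m = 3.4554 mm
difference = 3.4554 − 2.3036 = 1.1518 mm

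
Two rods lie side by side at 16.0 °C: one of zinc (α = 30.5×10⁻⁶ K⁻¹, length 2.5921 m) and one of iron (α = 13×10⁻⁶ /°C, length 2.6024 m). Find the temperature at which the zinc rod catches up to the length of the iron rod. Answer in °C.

Equal length when α₁L₁ΔT − α₂L₂ΔT = L₂ − L₁ = 1.03×10⁻² m
α₁L₁ = 7.905905×10⁻⁵, α₂L₂ = 3.38312×10⁻⁵ → Δ(αL) = 4.522785×10⁻⁵ m/K
ΔT = 1.03×10⁻² / 4.522785×10⁻⁵ = 227.736 K, so T = 16.0 + 227.736 = 243.736 °C

T = 243.7 °C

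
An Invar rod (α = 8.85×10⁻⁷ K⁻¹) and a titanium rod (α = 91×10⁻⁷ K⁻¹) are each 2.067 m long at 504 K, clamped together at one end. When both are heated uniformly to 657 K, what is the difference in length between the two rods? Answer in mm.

ΔT = 153 K
Invar: ΔL = 8.85×10⁻⁷ × 2.067 m × 153 = 2.7988×10⁻⁴ m = 0.27988 mm
titanium: ΔL = 91×10⁻⁷ × 2.067 m × 153 = 2.8779×10⁻³ m = 2.8779 mm
difference = 2.8779 − 0.27988 = 2.59802 mm

2.60 mm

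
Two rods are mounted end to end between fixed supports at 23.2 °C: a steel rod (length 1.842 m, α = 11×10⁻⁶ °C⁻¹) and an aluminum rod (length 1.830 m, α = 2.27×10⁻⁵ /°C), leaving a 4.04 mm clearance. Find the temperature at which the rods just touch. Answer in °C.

Gap closes when ΔL₁ + ΔL₂ = 4.04 mm = 4.04×10⁻³ m
(α₁L₁ + α₂L₂)ΔT = g
α₁L₁ + α₂L₂ = 11×10⁻⁶×1.842 + 2.27×10⁻⁵×1.830 = 6.1803×10⁻⁵ m/K
ΔT = 4.04×10⁻³ / 6.1803×10⁻⁵ = 65.369 K
T = 23.2 + 65.369 = 88.569 °C

T = 88.6 °C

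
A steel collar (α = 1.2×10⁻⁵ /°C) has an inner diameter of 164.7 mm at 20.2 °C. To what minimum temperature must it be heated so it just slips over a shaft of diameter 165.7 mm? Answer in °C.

Required Δd = 165.7 − 164.7 = 1.0 mm
Δd = αd₀ΔT ⇒ ΔT = Δd/(αd₀) = 1.0 / (1.2×10⁻⁵ × 164.7) = 505.97 K
T_min = 20.2 + 505.97 = 526.17 °C

T = 526 °C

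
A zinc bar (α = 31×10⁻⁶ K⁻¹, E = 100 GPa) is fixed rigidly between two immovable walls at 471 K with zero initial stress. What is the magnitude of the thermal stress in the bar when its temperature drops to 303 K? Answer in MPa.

Fully constrained: the free strain ε = αΔT is blocked, so σ = Eε = EαΔT.
|ΔT| = 168 K
σ = 100×10⁹ × 31×10⁻⁶ × 168 = 5.21×10⁸ Pa

σ = 521 MPa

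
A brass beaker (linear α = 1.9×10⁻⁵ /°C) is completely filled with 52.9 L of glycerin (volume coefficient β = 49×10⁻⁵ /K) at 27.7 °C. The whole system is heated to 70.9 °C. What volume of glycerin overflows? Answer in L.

0.990 L

The beaker also expands: β_container ≈ 3α = 5.7×10⁻⁵ /K
Net overflow = V₀(β_liq − 3α_cont)ΔT
β − 3α = 4.90×10⁻⁴ − 5.7×10⁻⁵ = 4.33×10⁻⁴ /K; ΔT = 43.2 K
ΔV = 52.9 × 4.33×10⁻⁴ × 43.2 = 0.990 L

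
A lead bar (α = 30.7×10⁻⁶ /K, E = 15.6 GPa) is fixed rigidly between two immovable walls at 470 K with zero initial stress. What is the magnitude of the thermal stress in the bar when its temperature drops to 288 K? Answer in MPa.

Fully constrained: the free strain ε = αΔT is blocked, so σ = Eε = EαΔT.
|ΔT| = 182 K
σ = 15.6×10⁹ × 30.7×10⁻⁶ × 182 = 8.72×10⁷ Pa

σ = 87.2 MPa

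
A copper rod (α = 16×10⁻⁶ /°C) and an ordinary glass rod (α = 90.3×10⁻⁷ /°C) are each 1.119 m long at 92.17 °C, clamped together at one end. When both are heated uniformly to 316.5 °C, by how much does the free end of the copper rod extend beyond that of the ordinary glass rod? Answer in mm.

1.75 mm

ΔT = 224.33 K
copper: ΔL = 16×10⁻⁶ × 1.119 m × 224.33 = 4.0164×10⁻³ m = 4.0164 mm
ordinary glass: ΔL = 90.3×10⁻⁷ × 1.119 m × 224.33 = 2.2668×10⁻³ m = 2.2668 mm
difference = 4.0164 − 2.2668 = 1.7496 mm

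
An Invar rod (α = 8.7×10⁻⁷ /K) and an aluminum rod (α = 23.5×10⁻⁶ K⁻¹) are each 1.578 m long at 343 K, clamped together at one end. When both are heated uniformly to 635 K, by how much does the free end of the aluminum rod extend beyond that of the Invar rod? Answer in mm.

ΔT = 292 K
Invar: ΔL = 8.7×10⁻⁷ × 1.578 m × 292 = 4.0088×10⁻⁴ m = 0.40088 mm
aluminum: ΔL = 23.5×10⁻⁶ × 1.578 m × 292 = 1.0828×10⁻² m = 10.828 mm
difference = 10.828 − 0.40088 = 10.42712 mm

10.4 mm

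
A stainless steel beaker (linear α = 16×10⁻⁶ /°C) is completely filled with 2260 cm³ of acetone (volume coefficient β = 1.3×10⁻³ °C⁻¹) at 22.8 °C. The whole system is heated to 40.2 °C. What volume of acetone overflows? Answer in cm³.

The beaker also expands: β_container ≈ 3α = 4.8×10⁻⁵ /K
Net overflow = V₀(β_liq − 3α_cont)ΔT
β − 3α = 1.30×10⁻³ − 4.8×10⁻⁵ = 1.252×10⁻³ /K; ΔT = 17.4 K
ΔV = 2260 × 1.252×10⁻³ × 17.4 = 49.2 cm³

49.2 cm³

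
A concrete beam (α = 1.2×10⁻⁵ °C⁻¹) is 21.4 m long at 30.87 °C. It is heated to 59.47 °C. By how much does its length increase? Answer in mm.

|ΔT| = |59.47 − 30.87| = 28.60 K
ΔL = αL₀ΔT = (1.2×10⁻⁵)(21.4)(28.60) = 7.34×10⁻³ m

ΔL = 7.34 mm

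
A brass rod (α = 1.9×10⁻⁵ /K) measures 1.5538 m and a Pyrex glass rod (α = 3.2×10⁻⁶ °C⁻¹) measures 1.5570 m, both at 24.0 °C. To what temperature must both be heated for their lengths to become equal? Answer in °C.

T = 154.4 °C

Equal length when α₁L₁ΔT − α₂L₂ΔT = L₂ − L₁ = 3.20×10⁻³ m
α₁L₁ = 2.95222×10⁻⁵, α₂L₂ = 4.9824×10⁻⁶ → Δ(αL) = 2.45398×10⁻⁵ m/K
ΔT = 3.20×10⁻³ / 2.45398×10⁻⁵ = 130.400 K, so T = 24.0 + 130.400 = 154.400 °C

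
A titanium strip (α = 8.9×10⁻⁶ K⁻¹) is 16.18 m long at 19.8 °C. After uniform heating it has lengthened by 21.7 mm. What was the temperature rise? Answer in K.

ΔL = αL₀ΔT ⇒ ΔT = ΔL / (αL₀)
ΔT = 21.7×10⁻³ m / (8.9×10⁻⁶ × 16.18 m) = 150.69 K

ΔT = 151 K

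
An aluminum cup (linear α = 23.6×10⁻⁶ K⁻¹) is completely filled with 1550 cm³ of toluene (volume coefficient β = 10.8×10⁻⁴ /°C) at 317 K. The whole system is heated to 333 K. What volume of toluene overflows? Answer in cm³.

The cup also expands: β_container ≈ 3α = 7.08×10⁻⁵ /K
Net overflow = V₀(β_liq − 3α_cont)ΔT
β − 3α = 1.08×10⁻³ − 7.08×10⁻⁵ = 1.0092×10⁻³ /K; ΔT = 16 K
ΔV = 1550 × 1.0092×10⁻³ × 16 = 25.0 cm³

25.0 cm³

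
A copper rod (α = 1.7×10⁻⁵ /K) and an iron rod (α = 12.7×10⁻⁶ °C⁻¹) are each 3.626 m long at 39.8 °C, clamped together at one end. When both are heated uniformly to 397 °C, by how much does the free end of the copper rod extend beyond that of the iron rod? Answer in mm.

5.57 mm

ΔT = 357.2 K
copper: ΔL = 1.7×10⁻⁵ × 3.626 m × 357.2 = 2.2019×10⁻² m = 22.019 mm
iron: ΔL = 12.7×10⁻⁶ × 3.626 m × 357.2 = 1.6449×10⁻² m = 16.449 mm
difference = 22.019 − 16.449 = 5.570 mm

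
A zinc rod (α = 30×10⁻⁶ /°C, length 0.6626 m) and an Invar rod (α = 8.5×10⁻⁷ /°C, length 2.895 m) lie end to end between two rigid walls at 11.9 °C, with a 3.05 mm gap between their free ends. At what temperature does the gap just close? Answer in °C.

T = 148 °C

Gap closes when ΔL₁ + ΔL₂ = 3.05 mm = 3.05×10⁻³ m
(α₁L₁ + α₂L₂)ΔT = g
α₁L₁ + α₂L₂ = 30×10⁻⁶×0.6626 + 8.5×10⁻⁷×2.895 = 2.233875×10⁻⁵ m/K
ΔT = 3.05×10⁻³ / 2.233875×10⁻⁵ = 136.53 K
T = 11.9 + 136.53 = 148.43 °C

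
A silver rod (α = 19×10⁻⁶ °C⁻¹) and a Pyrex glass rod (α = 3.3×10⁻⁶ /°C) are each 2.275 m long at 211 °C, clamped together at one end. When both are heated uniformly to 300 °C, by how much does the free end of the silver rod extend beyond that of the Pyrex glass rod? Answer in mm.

3.18 mm

ΔT = 89 K
silver: ΔL = 19×10⁻⁶ × 2.275 m × 89 = 3.8470×10⁻³ m = 3.8470 mm
Pyrex glass: ΔL = 3.3×10⁻⁶ × 2.275 m × 89 = 6.6817×10⁻⁴ m = 0.66817 mm
difference = 3.8470 − 0.66817 = 3.17883 mm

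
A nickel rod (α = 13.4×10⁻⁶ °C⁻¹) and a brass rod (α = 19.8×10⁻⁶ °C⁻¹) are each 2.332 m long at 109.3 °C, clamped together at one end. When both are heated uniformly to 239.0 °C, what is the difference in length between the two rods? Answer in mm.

1.94 mm

ΔT = 129.7 K
nickel: ΔL = 13.4×10⁻⁶ × 2.332 m × 129.7 = 4.0530×10⁻³ m = 4.0530 mm
brass: ΔL = 19.8×10⁻⁶ × 2.332 m × 129.7 = 5.9887×10⁻³ m = 5.9887 mm
difference = 5.9887 − 4.0530 = 1.9357 mm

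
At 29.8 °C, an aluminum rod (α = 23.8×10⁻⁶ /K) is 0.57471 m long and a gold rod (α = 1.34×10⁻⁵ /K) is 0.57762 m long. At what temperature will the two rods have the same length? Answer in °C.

T = 519.9 °C

Equal length when α₁L₁ΔT − α₂L₂ΔT = L₂ − L₁ = 2.91×10⁻³ m
α₁L₁ = 1.3678098×10⁻⁵, α₂L₂ = 7.740108×10⁻⁶ → Δ(αL) = 5.93799×10⁻⁶ m/K
ΔT = 2.91×10⁻³ / 5.93799×10⁻⁶ = 490.065 K, so T = 29.8 + 490.065 = 519.865 °C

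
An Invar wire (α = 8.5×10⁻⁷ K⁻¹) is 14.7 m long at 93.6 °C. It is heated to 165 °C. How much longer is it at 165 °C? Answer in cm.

|ΔT| = |165 − 93.6| = 71.4 K
ΔL = αL₀ΔT = (8.5×10⁻⁷)(14.7)(71.4) = 8.92×10⁻⁴ m

ΔL = 0.0892 cm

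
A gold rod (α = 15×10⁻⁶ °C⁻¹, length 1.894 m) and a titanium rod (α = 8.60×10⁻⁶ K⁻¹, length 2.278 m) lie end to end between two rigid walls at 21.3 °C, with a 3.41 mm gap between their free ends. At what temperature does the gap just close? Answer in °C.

Gap closes when ΔL₁ + ΔL₂ = 3.41 mm = 3.41×10⁻³ m
(α₁L₁ + α₂L₂)ΔT = g
α₁L₁ + α₂L₂ = 15×10⁻⁶×1.894 + 8.60×10⁻⁶×2.278 = 4.80008×10⁻⁵ m/K
ΔT = 3.41×10⁻³ / 4.80008×10⁻⁵ = 71.040 K
T = 21.3 + 71.040 = 92.340 °C

T = 92.3 °C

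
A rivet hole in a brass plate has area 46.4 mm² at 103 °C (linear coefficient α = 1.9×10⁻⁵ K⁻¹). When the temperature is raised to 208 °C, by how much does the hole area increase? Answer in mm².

Area coefficient ≈ 2α; |ΔT| = 105 K
ΔA = 2αA₀ΔT = 2(1.9×10⁻⁵)(46.4)(105) = 0.185 mm²

ΔA = 0.185 mm²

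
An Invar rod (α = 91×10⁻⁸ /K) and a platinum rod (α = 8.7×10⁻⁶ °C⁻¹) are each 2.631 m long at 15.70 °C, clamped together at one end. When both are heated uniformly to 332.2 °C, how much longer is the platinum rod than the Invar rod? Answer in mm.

6.49 mm

ΔT = 316.50 K
Invar: ΔL = 91×10⁻⁸ × 2.631 m × 316.50 = 7.5777×10⁻⁴ m = 0.75777 mm
platinum: ΔL = 8.7×10⁻⁶ × 2.631 m × 316.50 = 7.2446×10⁻³ m = 7.2446 mm
difference = 7.2446 − 0.75777 = 6.48683 mm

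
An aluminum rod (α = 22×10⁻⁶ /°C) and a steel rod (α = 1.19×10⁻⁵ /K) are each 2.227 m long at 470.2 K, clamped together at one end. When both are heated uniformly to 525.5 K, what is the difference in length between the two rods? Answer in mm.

1.24 mm

ΔT = 55.3 K
aluminum: ΔL = 22×10⁻⁶ × 2.227 m × 55.3 = 2.7094×10⁻³ m = 2.7094 mm
steel: ΔL = 1.19×10⁻⁵ × 2.227 m × 55.3 = 1.4655×10⁻³ m = 1.4655 mm
difference = 2.7094 − 1.4655 = 1.2439 mm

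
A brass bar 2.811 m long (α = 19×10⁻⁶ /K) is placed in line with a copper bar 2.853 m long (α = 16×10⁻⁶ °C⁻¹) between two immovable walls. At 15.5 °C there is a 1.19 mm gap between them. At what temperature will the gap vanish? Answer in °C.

T = 27.5 °C

Gap closes when ΔL₁ + ΔL₂ = 1.19 mm = 1.19×10⁻³ m
(α₁L₁ + α₂L₂)ΔT = g
α₁L₁ + α₂L₂ = 19×10⁻⁶×2.811 + 16×10⁻⁶×2.853 = 9.9057×10⁻⁵ m/K
ΔT = 1.19×10⁻³ / 9.9057×10⁻⁵ = 12.013 K
T = 15.5 + 12.013 = 27.513 °C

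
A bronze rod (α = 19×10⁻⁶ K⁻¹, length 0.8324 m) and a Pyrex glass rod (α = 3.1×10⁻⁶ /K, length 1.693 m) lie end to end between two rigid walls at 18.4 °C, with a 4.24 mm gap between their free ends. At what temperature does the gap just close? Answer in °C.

α₁L₁ = 1.58156×10⁻⁵ m/K, α₂L₂ = 5.2483×10⁻⁶ m/K → total 2.10639×10⁻⁵ m/K
ΔT = g/(α₁L₁+α₂L₂) = 4.24×10⁻³ / 2.10639×10⁻⁵ = 201.29 K
T = 18.4 + 201.29 = 219.69 °C

T = 220 °C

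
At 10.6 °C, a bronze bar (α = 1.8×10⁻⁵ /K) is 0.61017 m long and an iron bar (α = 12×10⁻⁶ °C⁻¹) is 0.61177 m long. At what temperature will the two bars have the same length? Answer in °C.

Equal length when α₁L₁ΔT − α₂L₂ΔT = L₂ − L₁ = 1.60×10⁻³ m
α₁L₁ = 1.098306×10⁻⁵, α₂L₂ = 7.34124×10⁻⁶ → Δ(αL) = 3.64182×10⁻⁶ m/K
ΔT = 1.60×10⁻³ / 3.64182×10⁻⁶ = 439.341 K, so T = 10.6 + 439.341 = 449.941 °C

T = 449.9 °C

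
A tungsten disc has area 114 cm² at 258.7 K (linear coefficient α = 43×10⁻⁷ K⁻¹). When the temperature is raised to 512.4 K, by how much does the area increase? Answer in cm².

Area coefficient ≈ 2α; |ΔT| = 253.7 K
ΔA = 2αA₀ΔT = 2(43×10⁻⁷)(114)(253.7) = 0.249 cm²

ΔA = 0.249 cm²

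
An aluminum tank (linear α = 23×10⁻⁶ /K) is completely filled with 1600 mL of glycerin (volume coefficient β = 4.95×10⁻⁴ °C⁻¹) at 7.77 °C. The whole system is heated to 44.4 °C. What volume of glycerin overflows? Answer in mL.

The tank also expands: β_container ≈ 3α = 6.9×10⁻⁵ /K
Net overflow = V₀(β_liq − 3α_cont)ΔT
β − 3α = 4.95×10⁻⁴ − 6.9×10⁻⁵ = 4.26×10⁻⁴ /K; ΔT = 36.63 K
ΔV = 1600 × 4.26×10⁻⁴ × 36.63 = 25.0 mL

25.0 mL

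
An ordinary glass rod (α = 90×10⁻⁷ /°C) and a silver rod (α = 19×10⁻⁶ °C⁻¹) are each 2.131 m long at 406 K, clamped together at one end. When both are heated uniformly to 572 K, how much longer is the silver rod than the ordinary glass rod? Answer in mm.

ΔT = 166 K
ordinary glass: ΔL = 90×10⁻⁷ × 2.131 m × 166 = 3.1837×10⁻³ m = 3.1837 mm
silver: ΔL = 19×10⁻⁶ × 2.131 m × 166 = 6.7212×10⁻³ m = 6.7212 mm
difference = 6.7212 − 3.1837 = 3.5375 mm

3.54 mm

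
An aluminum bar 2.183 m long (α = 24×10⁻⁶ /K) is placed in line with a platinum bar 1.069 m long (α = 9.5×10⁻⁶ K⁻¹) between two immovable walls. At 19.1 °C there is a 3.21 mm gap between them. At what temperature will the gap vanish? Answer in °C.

α₁L₁ = 5.2392×10⁻⁵ m/K, α₂L₂ = 1.01555×10⁻⁵ m/K → total 6.25475×10⁻⁵ m/K
ΔT = g/(α₁L₁+α₂L₂) = 3.21×10⁻³ / 6.25475×10⁻⁵ = 51.321 K
T = 19.1 + 51.321 = 70.421 °C

T = 70.4 °C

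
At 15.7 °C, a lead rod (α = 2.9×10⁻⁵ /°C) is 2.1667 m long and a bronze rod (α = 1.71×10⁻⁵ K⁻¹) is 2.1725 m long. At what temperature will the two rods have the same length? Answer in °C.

Equal length when α₁L₁ΔT − α₂L₂ΔT = L₂ − L₁ = 5.80×10⁻³ m
α₁L₁ = 6.28343×10⁻⁵, α₂L₂ = 3.714975×10⁻⁵ → Δ(αL) = 2.568455×10⁻⁵ m/K
ΔT = 5.80×10⁻³ / 2.568455×10⁻⁵ = 225.817 K, so T = 15.7 + 225.817 = 241.517 °C

T = 241.5 °C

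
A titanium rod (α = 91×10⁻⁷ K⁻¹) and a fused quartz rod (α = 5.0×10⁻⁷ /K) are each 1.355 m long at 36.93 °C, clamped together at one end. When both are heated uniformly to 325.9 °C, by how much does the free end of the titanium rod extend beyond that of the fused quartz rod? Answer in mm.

ΔT = 288.97 K
titanium: ΔL = 91×10⁻⁷ × 1.355 m × 288.97 = 3.5631×10⁻³ m = 3.5631 mm
fused quartz: ΔL = 5.0×10⁻⁷ × 1.355 m × 288.97 = 1.9578×10⁻⁴ m = 0.19578 mm
difference = 3.5631 − 0.19578 = 3.36732 mm

3.37 mm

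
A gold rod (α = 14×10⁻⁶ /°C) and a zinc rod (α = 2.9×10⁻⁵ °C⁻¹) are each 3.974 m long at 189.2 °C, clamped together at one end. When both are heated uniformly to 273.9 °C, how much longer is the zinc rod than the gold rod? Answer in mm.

5.05 mm

ΔT = 84.7 K
gold: ΔL = 14×10⁻⁶ × 3.974 m × 84.7 = 4.7124×10⁻³ m = 4.7124 mm
zinc: ΔL = 2.9×10⁻⁵ × 3.974 m × 84.7 = 9.7613×10⁻³ m = 9.7613 mm
difference = 9.7613 − 4.7124 = 5.0489 mm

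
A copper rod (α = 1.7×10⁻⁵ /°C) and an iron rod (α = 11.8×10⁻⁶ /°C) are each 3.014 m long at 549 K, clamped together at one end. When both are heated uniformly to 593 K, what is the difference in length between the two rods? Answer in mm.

0.690 mm

ΔT = 44 K
copper: ΔL = 1.7×10⁻⁵ × 3.014 m × 44 = 2.2545×10⁻³ m = 2.2545 mm
iron: ΔL = 11.8×10⁻⁶ × 3.014 m × 44 = 1.5649×10⁻³ m = 1.5649 mm
difference = 2.2545 − 1.5649 = 0.6896 mm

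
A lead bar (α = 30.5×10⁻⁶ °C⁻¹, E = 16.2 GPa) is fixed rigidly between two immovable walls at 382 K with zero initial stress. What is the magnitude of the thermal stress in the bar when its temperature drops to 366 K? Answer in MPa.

Fully constrained: the free strain ε = αΔT is blocked, so σ = Eε = EαΔT.
|ΔT| = 16 K
σ = 16.2×10⁹ × 30.5×10⁻⁶ × 16 = 7.91×10⁶ Pa

σ = 7.91 MPa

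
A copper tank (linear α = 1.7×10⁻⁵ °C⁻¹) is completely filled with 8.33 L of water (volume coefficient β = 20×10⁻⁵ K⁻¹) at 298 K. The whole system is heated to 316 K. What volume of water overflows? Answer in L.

0.0223 L

The tank also expands: β_container ≈ 3α = 5.1×10⁻⁵ /K
Net overflow = V₀(β_liq − 3α_cont)ΔT
β − 3α = 2.00×10⁻⁴ − 5.1×10⁻⁵ = 1.49×10⁻⁴ /K; ΔT = 18 K
ΔV = 8.33 × 1.49×10⁻⁴ × 18 = 0.0223 L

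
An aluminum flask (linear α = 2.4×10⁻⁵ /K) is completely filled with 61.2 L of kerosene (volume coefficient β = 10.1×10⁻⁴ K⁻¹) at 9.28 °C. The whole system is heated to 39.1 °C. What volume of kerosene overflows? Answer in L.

The flask also expands: β_container ≈ 3α = 7.2×10⁻⁵ /K
Net overflow = V₀(β_liq − 3α_cont)ΔT
β − 3α = 1.01×10⁻³ − 7.2×10⁻⁵ = 9.38×10⁻⁴ /K; ΔT = 29.82 K
ΔV = 61.2 × 9.38×10⁻⁴ × 29.82 = 1.71 L

1.71 L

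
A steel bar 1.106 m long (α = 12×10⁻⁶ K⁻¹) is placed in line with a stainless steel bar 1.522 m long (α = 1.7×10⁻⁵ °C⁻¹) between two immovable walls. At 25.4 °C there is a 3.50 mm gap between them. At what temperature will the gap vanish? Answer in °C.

α₁L₁ = 1.3272×10⁻⁵ m/K, α₂L₂ = 2.5874×10⁻⁵ m/K → total 3.9146×10⁻⁵ m/K
ΔT = g/(α₁L₁+α₂L₂) = 3.50×10⁻³ / 3.9146×10⁻⁵ = 89.41 K
T = 25.4 + 89.41 = 114.81 °C

T = 115 °C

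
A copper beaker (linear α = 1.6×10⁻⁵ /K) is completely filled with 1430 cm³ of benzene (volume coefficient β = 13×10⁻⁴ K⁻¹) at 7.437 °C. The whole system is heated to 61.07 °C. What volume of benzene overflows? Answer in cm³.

96.0 cm³

The beaker also expands: β_container ≈ 3α = 4.8×10⁻⁵ /K
Net overflow = V₀(β_liq − 3α_cont)ΔT
β − 3α = 1.30×10⁻³ − 4.8×10⁻⁵ = 1.252×10⁻³ /K; ΔT = 53.633 K
ΔV = 1430 × 1.252×10⁻³ × 53.633 = 96.0 cm³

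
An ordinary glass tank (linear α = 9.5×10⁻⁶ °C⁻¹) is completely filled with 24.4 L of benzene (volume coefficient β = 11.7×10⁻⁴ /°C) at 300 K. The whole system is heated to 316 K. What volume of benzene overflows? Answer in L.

0.446 L

The tank also expands: β_container ≈ 3α = 2.85×10⁻⁵ /K
Net overflow = V₀(β_liq − 3α_cont)ΔT
β − 3α = 1.17×10⁻³ − 2.85×10⁻⁵ = 1.1415×10⁻³ /K; ΔT = 16 K
ΔV = 24.4 × 1.1415×10⁻³ × 16 = 0.446 L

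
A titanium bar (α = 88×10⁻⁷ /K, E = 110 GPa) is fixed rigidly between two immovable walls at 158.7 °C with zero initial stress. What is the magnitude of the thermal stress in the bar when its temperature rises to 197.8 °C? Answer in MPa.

Fully constrained: the free strain ε = αΔT is blocked, so σ = Eε = EαΔT.
|ΔT| = 39.1 K
σ = 110×10⁹ × 88×10⁻⁷ × 39.1 = 3.78×10⁷ Pa

σ = 37.8 MPa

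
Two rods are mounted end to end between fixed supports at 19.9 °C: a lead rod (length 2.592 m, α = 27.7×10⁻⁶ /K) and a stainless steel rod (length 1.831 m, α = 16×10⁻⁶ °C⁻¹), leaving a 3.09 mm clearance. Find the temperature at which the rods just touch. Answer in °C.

Gap closes when ΔL₁ + ΔL₂ = 3.09 mm = 3.09×10⁻³ m
(α₁L₁ + α₂L₂)ΔT = g
α₁L₁ + α₂L₂ = 27.7×10⁻⁶×2.592 + 16×10⁻⁶×1.831 = 1.010944×10⁻⁴ m/K
ΔT = 3.09×10⁻³ / 1.010944×10⁻⁴ = 30.565 K
T = 19.9 + 30.565 = 50.465 °C

T = 50.5 °C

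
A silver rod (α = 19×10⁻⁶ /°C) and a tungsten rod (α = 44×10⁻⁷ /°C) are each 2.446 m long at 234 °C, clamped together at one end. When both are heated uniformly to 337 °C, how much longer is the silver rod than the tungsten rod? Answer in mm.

3.68 mm

ΔT = 103 K
silver: ΔL = 19×10⁻⁶ × 2.446 m × 103 = 4.7868×10⁻³ m = 4.7868 mm
tungsten: ΔL = 44×10⁻⁷ × 2.446 m × 103 = 1.1085×10⁻³ m = 1.1085 mm
difference = 4.7868 − 1.1085 = 3.6783 mm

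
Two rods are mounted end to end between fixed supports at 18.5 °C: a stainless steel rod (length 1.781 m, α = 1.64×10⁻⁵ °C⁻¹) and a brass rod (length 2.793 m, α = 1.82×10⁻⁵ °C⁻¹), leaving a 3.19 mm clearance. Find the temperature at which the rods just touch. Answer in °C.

T = 58.4 °C

Gap closes when ΔL₁ + ΔL₂ = 3.19 mm = 3.19×10⁻³ m
(α₁L₁ + α₂L₂)ΔT = g
α₁L₁ + α₂L₂ = 1.64×10⁻⁵×1.781 + 1.82×10⁻⁵×2.793 = 8.0041×10⁻⁵ m/K
ΔT = 3.19×10⁻³ / 8.0041×10⁻⁵ = 39.855 K
T = 18.5 + 39.855 = 58.355 °C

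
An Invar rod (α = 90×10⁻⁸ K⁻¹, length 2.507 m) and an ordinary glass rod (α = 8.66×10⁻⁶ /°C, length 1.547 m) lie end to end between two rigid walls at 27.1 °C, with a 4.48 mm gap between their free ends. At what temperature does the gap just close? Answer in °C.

Gap closes when ΔL₁ + ΔL₂ = 4.48 mm = 4.48×10⁻³ m
(α₁L₁ + α₂L₂)ΔT = g
α₁L₁ + α₂L₂ = 90×10⁻⁸×2.507 + 8.66×10⁻⁶×1.547 = 1.565332×10⁻⁵ m/K
ΔT = 4.48×10⁻³ / 1.565332×10⁻⁵ = 286.20 K
T = 27.1 + 286.20 = 313.30 °C

T = 313 °C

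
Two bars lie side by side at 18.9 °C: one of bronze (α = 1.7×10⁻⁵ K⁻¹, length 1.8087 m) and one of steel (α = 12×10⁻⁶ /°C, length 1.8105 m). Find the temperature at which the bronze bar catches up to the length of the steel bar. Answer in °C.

T = 218.4 °C

Equal length when α₁L₁ΔT − α₂L₂ΔT = L₂ − L₁ = 1.80×10⁻³ m
α₁L₁ = 3.07479×10⁻⁵, α₂L₂ = 2.1726×10⁻⁵ → Δ(αL) = 9.0219×10⁻⁶ m/K
ΔT = 1.80×10⁻³ / 9.0219×10⁻⁶ = 199.515 K, so T = 18.9 + 199.515 = 218.415 °C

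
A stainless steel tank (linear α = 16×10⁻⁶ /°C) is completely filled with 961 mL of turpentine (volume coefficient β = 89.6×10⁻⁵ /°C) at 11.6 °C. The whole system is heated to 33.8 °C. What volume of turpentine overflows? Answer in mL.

18.1 mL

The tank also expands: β_container ≈ 3α = 4.8×10⁻⁵ /K
Net overflow = V₀(β_liq − 3α_cont)ΔT
β − 3α = 8.96×10⁻⁴ − 4.8×10⁻⁵ = 8.48×10⁻⁴ /K; ΔT = 22.2 K
ΔV = 961 × 8.48×10⁻⁴ × 22.2 = 18.1 mL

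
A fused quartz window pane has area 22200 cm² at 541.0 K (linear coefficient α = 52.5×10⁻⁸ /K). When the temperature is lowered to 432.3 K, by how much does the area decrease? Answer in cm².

ΔA = 2.53 cm²

Area coefficient ≈ 2α; |ΔT| = 108.7 K
ΔA = 2αA₀ΔT = 2(52.5×10⁻⁸)(22200)(108.7) = 2.53 cm²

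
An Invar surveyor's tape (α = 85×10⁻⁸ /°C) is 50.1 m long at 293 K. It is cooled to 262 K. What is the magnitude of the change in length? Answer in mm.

ΔL = 1.32 mm

|ΔT| = |262 − 293| = 31 K
ΔL = αL₀ΔT = (85×10⁻⁸)(50.1)(31) = 1.32×10⁻³ m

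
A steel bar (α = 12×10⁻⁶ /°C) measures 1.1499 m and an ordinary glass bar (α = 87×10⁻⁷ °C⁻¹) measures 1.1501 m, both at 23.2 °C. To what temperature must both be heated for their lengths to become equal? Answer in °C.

T = 75.93 °C

L₁(1 + α₁ΔT) = L₂(1 + α₂ΔT) ⇒ ΔT = (L₂ − L₁)/(α₁L₁ − α₂L₂)
L₂ − L₁ = 1.1501 − 1.1499 = 2.00×10⁻⁴ m
α₁L₁ − α₂L₂ = 12×10⁻⁶×1.1499 − 87×10⁻⁷×1.1501 = 3.79293×10⁻⁶ m/K
ΔT = 2.00×10⁻⁴ / 3.79293×10⁻⁶ = 52.7297 K
T = 23.2 + 52.7297 = 75.9297 °C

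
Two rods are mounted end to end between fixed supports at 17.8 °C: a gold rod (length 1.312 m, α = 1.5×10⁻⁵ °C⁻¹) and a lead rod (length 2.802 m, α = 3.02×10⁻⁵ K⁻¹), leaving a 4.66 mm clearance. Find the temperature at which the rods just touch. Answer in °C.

α₁L₁ = 1.968×10⁻⁵ m/K, α₂L₂ = 8.46204×10⁻⁵ m/K → total 1.043004×10⁻⁴ m/K
ΔT = g/(α₁L₁+α₂L₂) = 4.66×10⁻³ / 1.043004×10⁻⁴ = 44.679 K
T = 17.8 + 44.679 = 62.479 °C

T = 62.5 °C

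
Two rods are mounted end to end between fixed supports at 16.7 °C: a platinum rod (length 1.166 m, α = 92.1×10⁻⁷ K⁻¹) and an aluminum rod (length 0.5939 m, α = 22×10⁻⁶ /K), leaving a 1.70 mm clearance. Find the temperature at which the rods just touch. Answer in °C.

T = 88.1 °C

α₁L₁ = 1.073886×10⁻⁵ m/K, α₂L₂ = 1.30658×10⁻⁵ m/K → total 2.380466×10⁻⁵ m/K
ΔT = g/(α₁L₁+α₂L₂) = 1.70×10⁻³ / 2.380466×10⁻⁵ = 71.415 K
T = 16.7 + 71.415 = 88.115 °C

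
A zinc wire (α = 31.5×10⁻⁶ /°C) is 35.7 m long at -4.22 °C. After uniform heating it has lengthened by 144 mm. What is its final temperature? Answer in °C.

ΔL = αL₀ΔT ⇒ ΔT = ΔL / (αL₀)
ΔT = 144×10⁻³ m / (31.5×10⁻⁶ × 35.7 m) = 128.05 K
T = -4.22 + 128.05 = 123.83 °C

T = 124 °C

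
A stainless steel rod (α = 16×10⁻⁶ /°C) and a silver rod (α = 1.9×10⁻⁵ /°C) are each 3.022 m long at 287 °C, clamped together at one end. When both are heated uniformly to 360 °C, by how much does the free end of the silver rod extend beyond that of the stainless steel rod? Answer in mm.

0.662 mm

ΔT = 73 K
stainless steel: ΔL = 16×10⁻⁶ × 3.022 m × 73 = 3.5297×10⁻³ m = 3.5297 mm
silver: ΔL = 1.9×10⁻⁵ × 3.022 m × 73 = 4.1915×10⁻³ m = 4.1915 mm
difference = 4.1915 − 3.5297 = 0.6618 mm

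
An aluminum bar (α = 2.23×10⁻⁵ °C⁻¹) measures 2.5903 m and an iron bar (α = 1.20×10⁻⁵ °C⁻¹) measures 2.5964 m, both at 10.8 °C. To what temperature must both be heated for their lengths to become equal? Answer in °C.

T = 240.1 °C

Equal length when α₁L₁ΔT − α₂L₂ΔT = L₂ − L₁ = 6.10×10⁻³ m
α₁L₁ = 5.776369×10⁻⁵, α₂L₂ = 3.11568×10⁻⁵ → Δ(αL) = 2.660689×10⁻⁵ m/K
ΔT = 6.10×10⁻³ / 2.660689×10⁻⁵ = 229.264 K, so T = 10.8 + 229.264 = 240.064 °C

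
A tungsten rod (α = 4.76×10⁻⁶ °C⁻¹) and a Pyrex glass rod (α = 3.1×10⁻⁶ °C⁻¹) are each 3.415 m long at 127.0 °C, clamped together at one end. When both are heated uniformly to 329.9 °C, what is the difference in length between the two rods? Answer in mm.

ΔT = 202.9 K
tungsten: ΔL = 4.76×10⁻⁶ × 3.415 m × 202.9 = 3.2982×10⁻³ m = 3.2982 mm
Pyrex glass: ΔL = 3.1×10⁻⁶ × 3.415 m × 202.9 = 2.1480×10⁻³ m = 2.1480 mm
difference = 3.2982 − 2.1480 = 1.1502 mm

1.15 mm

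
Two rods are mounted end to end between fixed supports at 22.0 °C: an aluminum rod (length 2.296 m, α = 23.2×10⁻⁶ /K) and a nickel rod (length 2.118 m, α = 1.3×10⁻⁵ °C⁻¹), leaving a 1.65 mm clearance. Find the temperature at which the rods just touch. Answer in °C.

α₁L₁ = 5.32672×10⁻⁵ m/K, α₂L₂ = 2.7534×10⁻⁵ m/K → total 8.08012×10⁻⁵ m/K
ΔT = g/(α₁L₁+α₂L₂) = 1.65×10⁻³ / 8.08012×10⁻⁵ = 20.420 K
T = 22.0 + 20.420 = 42.420 °C

T = 42.4 °C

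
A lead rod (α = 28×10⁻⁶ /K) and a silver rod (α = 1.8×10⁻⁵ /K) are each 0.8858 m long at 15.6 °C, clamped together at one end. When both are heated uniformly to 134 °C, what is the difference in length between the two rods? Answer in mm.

ΔT = 118.4 K
lead: ΔL = 28×10⁻⁶ × 0.8858 m × 118.4 = 2.9366×10⁻³ m = 2.9366 mm
silver: ΔL = 1.8×10⁻⁵ × 0.8858 m × 118.4 = 1.8878×10⁻³ m = 1.8878 mm
difference = 2.9366 − 1.8878 = 1.0488 mm

1.05 mm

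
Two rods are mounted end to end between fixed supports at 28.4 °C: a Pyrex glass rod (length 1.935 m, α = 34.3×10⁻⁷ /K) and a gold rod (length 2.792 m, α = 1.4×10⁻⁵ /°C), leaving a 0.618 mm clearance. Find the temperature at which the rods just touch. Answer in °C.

α₁L₁ = 6.63705×10⁻⁶ m/K, α₂L₂ = 3.9088×10⁻⁵ m/K → total 4.572505×10⁻⁵ m/K
ΔT = g/(α₁L₁+α₂L₂) = 6.18×10⁻⁴ / 4.572505×10⁻⁵ = 13.516 K
T = 28.4 + 13.516 = 41.916 °C

T = 41.9 °C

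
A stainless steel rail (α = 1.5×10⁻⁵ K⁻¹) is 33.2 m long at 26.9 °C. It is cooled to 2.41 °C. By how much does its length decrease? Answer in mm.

ΔL = 12.2 mm

|ΔT| = |2.41 − 26.9| = 24.49 K
ΔL = αL₀ΔT = (1.5×10⁻⁵)(33.2)(24.49) = 1.22×10⁻² m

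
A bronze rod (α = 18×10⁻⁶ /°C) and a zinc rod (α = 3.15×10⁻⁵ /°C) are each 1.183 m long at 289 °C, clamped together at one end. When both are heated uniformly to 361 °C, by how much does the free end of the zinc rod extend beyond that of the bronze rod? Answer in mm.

1.15 mm

ΔT = 72 K
bronze: ΔL = 18×10⁻⁶ × 1.183 m × 72 = 1.5332×10⁻³ m = 1.5332 mm
zinc: ΔL = 3.15×10⁻⁵ × 1.183 m × 72 = 2.6830×10⁻³ m = 2.6830 mm
difference = 2.6830 − 1.5332 = 1.1498 mm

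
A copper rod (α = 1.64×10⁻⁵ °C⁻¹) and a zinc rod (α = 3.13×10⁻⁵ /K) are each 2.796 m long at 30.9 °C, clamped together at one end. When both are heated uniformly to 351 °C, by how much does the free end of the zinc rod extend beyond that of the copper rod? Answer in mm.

ΔT = 320.1 K
copper: ΔL = 1.64×10⁻⁵ × 2.796 m × 320.1 = 1.4678×10⁻² m = 14.678 mm
zinc: ΔL = 3.13×10⁻⁵ × 2.796 m × 320.1 = 2.8013×10⁻² m = 28.013 mm
difference = 28.013 − 14.678 = 13.335 mm

13.3 mm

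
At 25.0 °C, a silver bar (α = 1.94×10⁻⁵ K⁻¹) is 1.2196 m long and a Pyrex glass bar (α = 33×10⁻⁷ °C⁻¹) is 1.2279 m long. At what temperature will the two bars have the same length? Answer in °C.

T = 448.3 °C

Equal length when α₁L₁ΔT − α₂L₂ΔT = L₂ − L₁ = 8.30×10⁻³ m
α₁L₁ = 2.366024×10⁻⁵, α₂L₂ = 4.05207×10⁻⁶ → Δ(αL) = 1.960817×10⁻⁵ m/K
ΔT = 8.30×10⁻³ / 1.960817×10⁻⁵ = 423.293 K, so T = 25.0 + 423.293 = 448.293 °C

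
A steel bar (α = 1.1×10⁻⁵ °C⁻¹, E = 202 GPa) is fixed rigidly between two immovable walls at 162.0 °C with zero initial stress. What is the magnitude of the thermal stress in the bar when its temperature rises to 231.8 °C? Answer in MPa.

Fully constrained: the free strain ε = αΔT is blocked, so σ = Eε = EαΔT.
|ΔT| = 69.8 K
σ = 202×10⁹ × 1.1×10⁻⁵ × 69.8 = 1.55×10⁸ Pa

σ = 155 MPa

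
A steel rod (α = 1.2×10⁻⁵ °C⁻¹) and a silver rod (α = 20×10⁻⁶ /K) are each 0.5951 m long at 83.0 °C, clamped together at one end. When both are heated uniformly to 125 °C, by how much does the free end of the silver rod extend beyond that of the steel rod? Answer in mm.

0.200 mm

ΔT = 42.0 K
steel: ΔL = 1.2×10⁻⁵ × 0.5951 m × 42.0 = 2.9993×10⁻⁴ m = 0.29993 mm
silver: ΔL = 20×10⁻⁶ × 0.5951 m × 42.0 = 4.9988×10⁻⁴ m = 0.49988 mm
difference = 0.49988 − 0.29993 = 0.19995 mm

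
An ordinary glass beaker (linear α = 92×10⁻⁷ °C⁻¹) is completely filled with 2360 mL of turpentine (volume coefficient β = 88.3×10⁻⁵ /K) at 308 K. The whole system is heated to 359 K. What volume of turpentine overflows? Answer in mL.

103 mL

The beaker also expands: β_container ≈ 3α = 2.76×10⁻⁵ /K
Net overflow = V₀(β_liq − 3α_cont)ΔT
β − 3α = 8.83×10⁻⁴ − 2.76×10⁻⁵ = 8.554×10⁻⁴ /K; ΔT = 51 K
ΔV = 2360 × 8.554×10⁻⁴ × 51 = 103 mL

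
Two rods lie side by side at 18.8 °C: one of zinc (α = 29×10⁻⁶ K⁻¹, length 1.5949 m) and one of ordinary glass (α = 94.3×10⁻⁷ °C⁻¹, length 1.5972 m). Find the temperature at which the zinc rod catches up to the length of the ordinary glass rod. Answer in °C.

L₁(1 + α₁ΔT) = L₂(1 + α₂ΔT) ⇒ ΔT = (L₂ − L₁)/(α₁L₁ − α₂L₂)
L₂ − L₁ = 1.5972 − 1.5949 = 2.30×10⁻³ m
α₁L₁ − α₂L₂ = 29×10⁻⁶×1.5949 − 94.3×10⁻⁷×1.5972 = 3.1190504×10⁻⁵ m/K
ΔT = 2.30×10⁻³ / 3.1190504×10⁻⁵ = 73.7404 K
T = 18.8 + 73.7404 = 92.5404 °C

T = 92.54 °C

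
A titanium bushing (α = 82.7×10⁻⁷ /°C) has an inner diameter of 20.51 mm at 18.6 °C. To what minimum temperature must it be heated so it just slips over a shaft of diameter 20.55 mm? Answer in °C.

Required Δd = 20.55 − 20.51 = 0.04 mm
Δd = αd₀ΔT ⇒ ΔT = Δd/(αd₀) = 0.04 / (82.7×10⁻⁷ × 20.51) = 235.82 K
T_min = 18.6 + 235.82 = 254.42 °C

T = 254 °C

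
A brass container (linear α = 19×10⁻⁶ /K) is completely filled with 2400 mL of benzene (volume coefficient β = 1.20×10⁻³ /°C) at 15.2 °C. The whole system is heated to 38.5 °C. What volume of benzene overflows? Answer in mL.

63.9 mL

The container also expands: β_container ≈ 3α = 5.7×10⁻⁵ /K
Net overflow = V₀(β_liq − 3α_cont)ΔT
β − 3α = 1.20×10⁻³ − 5.7×10⁻⁵ = 1.143×10⁻³ /K; ΔT = 23.3 K
ΔV = 2400 × 1.143×10⁻³ × 23.3 = 63.9 mL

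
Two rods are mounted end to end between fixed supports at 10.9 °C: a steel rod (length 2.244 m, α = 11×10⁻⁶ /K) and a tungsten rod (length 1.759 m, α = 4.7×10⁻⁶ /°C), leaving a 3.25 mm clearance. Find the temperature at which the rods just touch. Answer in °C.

α₁L₁ = 2.4684×10⁻⁵ m/K, α₂L₂ = 8.2673×10⁻⁶ m/K → total 3.29513×10⁻⁵ m/K
ΔT = g/(α₁L₁+α₂L₂) = 3.25×10⁻³ / 3.29513×10⁻⁵ = 98.63 K
T = 10.9 + 98.63 = 109.53 °C

T = 110 °C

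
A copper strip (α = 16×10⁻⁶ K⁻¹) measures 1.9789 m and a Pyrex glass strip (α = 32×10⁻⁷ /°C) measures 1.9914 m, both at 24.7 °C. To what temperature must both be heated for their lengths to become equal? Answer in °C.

Equal length when α₁L₁ΔT − α₂L₂ΔT = L₂ − L₁ = 1.25×10⁻² m
α₁L₁ = 3.16624×10⁻⁵, α₂L₂ = 6.37248×10⁻⁶ → Δ(αL) = 2.528992×10⁻⁵ m/K
ΔT = 1.25×10⁻² / 2.528992×10⁻⁵ = 494.268 K, so T = 24.7 + 494.268 = 518.968 °C

T = 519.0 °C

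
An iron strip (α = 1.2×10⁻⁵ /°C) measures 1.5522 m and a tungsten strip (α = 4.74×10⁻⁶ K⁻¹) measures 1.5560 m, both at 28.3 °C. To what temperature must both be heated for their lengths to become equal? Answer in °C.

Equal length when α₁L₁ΔT − α₂L₂ΔT = L₂ − L₁ = 3.80×10⁻³ m
α₁L₁ = 1.86264×10⁻⁵, α₂L₂ = 7.37544×10⁻⁶ → Δ(αL) = 1.125096×10⁻⁵ m/K
ΔT = 3.80×10⁻³ / 1.125096×10⁻⁵ = 337.749 K, so T = 28.3 + 337.749 = 366.049 °C

T = 366.0 °C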